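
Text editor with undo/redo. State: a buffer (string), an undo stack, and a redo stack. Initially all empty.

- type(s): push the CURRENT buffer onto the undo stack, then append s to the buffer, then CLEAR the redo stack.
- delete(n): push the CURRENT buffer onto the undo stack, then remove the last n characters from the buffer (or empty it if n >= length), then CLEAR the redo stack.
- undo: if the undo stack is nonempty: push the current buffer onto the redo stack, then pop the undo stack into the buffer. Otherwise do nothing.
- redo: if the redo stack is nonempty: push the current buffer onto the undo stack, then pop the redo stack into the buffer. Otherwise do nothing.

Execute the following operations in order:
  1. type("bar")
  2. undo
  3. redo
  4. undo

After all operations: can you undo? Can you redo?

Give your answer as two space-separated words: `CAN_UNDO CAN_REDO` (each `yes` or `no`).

After op 1 (type): buf='bar' undo_depth=1 redo_depth=0
After op 2 (undo): buf='(empty)' undo_depth=0 redo_depth=1
After op 3 (redo): buf='bar' undo_depth=1 redo_depth=0
After op 4 (undo): buf='(empty)' undo_depth=0 redo_depth=1

Answer: no yes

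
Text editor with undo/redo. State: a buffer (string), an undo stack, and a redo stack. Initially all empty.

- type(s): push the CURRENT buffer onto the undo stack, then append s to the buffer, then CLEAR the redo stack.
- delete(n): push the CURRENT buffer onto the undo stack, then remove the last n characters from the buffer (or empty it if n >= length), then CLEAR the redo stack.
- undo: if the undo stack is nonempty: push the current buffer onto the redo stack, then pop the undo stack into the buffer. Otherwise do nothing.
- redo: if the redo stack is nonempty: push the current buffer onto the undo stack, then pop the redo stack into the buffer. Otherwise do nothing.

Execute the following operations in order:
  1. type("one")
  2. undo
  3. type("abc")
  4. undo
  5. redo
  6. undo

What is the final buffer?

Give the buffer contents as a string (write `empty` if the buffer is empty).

Answer: empty

Derivation:
After op 1 (type): buf='one' undo_depth=1 redo_depth=0
After op 2 (undo): buf='(empty)' undo_depth=0 redo_depth=1
After op 3 (type): buf='abc' undo_depth=1 redo_depth=0
After op 4 (undo): buf='(empty)' undo_depth=0 redo_depth=1
After op 5 (redo): buf='abc' undo_depth=1 redo_depth=0
After op 6 (undo): buf='(empty)' undo_depth=0 redo_depth=1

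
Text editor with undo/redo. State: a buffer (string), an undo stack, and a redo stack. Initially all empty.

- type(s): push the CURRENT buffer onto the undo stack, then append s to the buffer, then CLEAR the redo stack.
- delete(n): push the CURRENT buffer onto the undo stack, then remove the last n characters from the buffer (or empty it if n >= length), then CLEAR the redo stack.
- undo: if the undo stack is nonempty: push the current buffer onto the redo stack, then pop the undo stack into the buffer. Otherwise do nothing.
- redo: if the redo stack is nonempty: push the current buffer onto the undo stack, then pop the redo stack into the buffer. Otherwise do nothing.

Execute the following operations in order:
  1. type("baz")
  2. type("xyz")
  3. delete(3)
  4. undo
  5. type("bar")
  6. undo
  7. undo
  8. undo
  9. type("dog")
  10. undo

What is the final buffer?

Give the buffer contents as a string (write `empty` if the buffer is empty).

Answer: empty

Derivation:
After op 1 (type): buf='baz' undo_depth=1 redo_depth=0
After op 2 (type): buf='bazxyz' undo_depth=2 redo_depth=0
After op 3 (delete): buf='baz' undo_depth=3 redo_depth=0
After op 4 (undo): buf='bazxyz' undo_depth=2 redo_depth=1
After op 5 (type): buf='bazxyzbar' undo_depth=3 redo_depth=0
After op 6 (undo): buf='bazxyz' undo_depth=2 redo_depth=1
After op 7 (undo): buf='baz' undo_depth=1 redo_depth=2
After op 8 (undo): buf='(empty)' undo_depth=0 redo_depth=3
After op 9 (type): buf='dog' undo_depth=1 redo_depth=0
After op 10 (undo): buf='(empty)' undo_depth=0 redo_depth=1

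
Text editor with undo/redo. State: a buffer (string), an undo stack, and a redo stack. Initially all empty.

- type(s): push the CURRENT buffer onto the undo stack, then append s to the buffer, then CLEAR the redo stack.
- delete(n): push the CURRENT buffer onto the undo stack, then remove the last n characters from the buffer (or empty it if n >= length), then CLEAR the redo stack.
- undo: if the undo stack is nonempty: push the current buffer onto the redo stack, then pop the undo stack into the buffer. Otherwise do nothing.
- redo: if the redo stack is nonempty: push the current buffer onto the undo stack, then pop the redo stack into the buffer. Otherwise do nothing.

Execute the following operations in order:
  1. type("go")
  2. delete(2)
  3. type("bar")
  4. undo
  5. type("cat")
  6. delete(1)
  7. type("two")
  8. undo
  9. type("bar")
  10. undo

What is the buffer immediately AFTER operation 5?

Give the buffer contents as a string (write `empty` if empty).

Answer: cat

Derivation:
After op 1 (type): buf='go' undo_depth=1 redo_depth=0
After op 2 (delete): buf='(empty)' undo_depth=2 redo_depth=0
After op 3 (type): buf='bar' undo_depth=3 redo_depth=0
After op 4 (undo): buf='(empty)' undo_depth=2 redo_depth=1
After op 5 (type): buf='cat' undo_depth=3 redo_depth=0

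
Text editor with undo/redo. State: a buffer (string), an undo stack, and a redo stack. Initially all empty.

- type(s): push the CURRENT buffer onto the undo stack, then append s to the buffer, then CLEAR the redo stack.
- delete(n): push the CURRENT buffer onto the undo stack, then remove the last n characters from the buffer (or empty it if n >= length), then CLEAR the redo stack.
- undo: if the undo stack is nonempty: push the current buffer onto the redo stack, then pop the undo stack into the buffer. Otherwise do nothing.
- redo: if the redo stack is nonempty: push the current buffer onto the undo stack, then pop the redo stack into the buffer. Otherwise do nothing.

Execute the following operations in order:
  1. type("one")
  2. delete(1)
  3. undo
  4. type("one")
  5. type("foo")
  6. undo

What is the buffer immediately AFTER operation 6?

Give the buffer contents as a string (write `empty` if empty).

Answer: oneone

Derivation:
After op 1 (type): buf='one' undo_depth=1 redo_depth=0
After op 2 (delete): buf='on' undo_depth=2 redo_depth=0
After op 3 (undo): buf='one' undo_depth=1 redo_depth=1
After op 4 (type): buf='oneone' undo_depth=2 redo_depth=0
After op 5 (type): buf='oneonefoo' undo_depth=3 redo_depth=0
After op 6 (undo): buf='oneone' undo_depth=2 redo_depth=1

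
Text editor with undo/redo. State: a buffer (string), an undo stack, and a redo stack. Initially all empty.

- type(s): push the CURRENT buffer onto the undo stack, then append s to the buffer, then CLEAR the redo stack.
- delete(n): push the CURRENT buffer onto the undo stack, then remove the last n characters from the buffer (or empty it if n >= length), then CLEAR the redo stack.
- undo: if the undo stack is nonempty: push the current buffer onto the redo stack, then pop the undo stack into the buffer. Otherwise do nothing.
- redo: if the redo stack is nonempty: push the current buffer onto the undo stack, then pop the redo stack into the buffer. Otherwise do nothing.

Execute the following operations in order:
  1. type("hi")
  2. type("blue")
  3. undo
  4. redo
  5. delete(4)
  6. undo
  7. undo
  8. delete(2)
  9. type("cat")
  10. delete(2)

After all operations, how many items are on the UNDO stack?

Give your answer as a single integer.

Answer: 4

Derivation:
After op 1 (type): buf='hi' undo_depth=1 redo_depth=0
After op 2 (type): buf='hiblue' undo_depth=2 redo_depth=0
After op 3 (undo): buf='hi' undo_depth=1 redo_depth=1
After op 4 (redo): buf='hiblue' undo_depth=2 redo_depth=0
After op 5 (delete): buf='hi' undo_depth=3 redo_depth=0
After op 6 (undo): buf='hiblue' undo_depth=2 redo_depth=1
After op 7 (undo): buf='hi' undo_depth=1 redo_depth=2
After op 8 (delete): buf='(empty)' undo_depth=2 redo_depth=0
After op 9 (type): buf='cat' undo_depth=3 redo_depth=0
After op 10 (delete): buf='c' undo_depth=4 redo_depth=0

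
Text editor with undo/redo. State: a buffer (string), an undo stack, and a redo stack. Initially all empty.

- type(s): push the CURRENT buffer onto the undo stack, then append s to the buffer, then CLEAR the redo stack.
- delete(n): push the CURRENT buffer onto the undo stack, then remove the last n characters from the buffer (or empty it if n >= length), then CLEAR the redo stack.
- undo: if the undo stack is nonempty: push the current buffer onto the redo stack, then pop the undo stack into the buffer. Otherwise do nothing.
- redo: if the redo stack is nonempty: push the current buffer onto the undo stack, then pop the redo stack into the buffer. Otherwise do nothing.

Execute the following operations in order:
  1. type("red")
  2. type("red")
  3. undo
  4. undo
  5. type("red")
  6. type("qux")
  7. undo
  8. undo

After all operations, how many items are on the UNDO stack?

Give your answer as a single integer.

After op 1 (type): buf='red' undo_depth=1 redo_depth=0
After op 2 (type): buf='redred' undo_depth=2 redo_depth=0
After op 3 (undo): buf='red' undo_depth=1 redo_depth=1
After op 4 (undo): buf='(empty)' undo_depth=0 redo_depth=2
After op 5 (type): buf='red' undo_depth=1 redo_depth=0
After op 6 (type): buf='redqux' undo_depth=2 redo_depth=0
After op 7 (undo): buf='red' undo_depth=1 redo_depth=1
After op 8 (undo): buf='(empty)' undo_depth=0 redo_depth=2

Answer: 0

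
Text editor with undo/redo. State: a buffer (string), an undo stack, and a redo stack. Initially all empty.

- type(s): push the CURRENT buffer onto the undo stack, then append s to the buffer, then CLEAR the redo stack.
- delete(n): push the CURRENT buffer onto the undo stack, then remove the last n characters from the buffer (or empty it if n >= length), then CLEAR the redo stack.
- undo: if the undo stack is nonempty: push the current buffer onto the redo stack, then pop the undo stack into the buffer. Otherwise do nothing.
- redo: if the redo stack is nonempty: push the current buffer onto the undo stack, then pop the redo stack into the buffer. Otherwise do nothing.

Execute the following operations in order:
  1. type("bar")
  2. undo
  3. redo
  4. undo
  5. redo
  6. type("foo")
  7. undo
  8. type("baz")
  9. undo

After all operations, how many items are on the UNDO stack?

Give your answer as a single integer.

After op 1 (type): buf='bar' undo_depth=1 redo_depth=0
After op 2 (undo): buf='(empty)' undo_depth=0 redo_depth=1
After op 3 (redo): buf='bar' undo_depth=1 redo_depth=0
After op 4 (undo): buf='(empty)' undo_depth=0 redo_depth=1
After op 5 (redo): buf='bar' undo_depth=1 redo_depth=0
After op 6 (type): buf='barfoo' undo_depth=2 redo_depth=0
After op 7 (undo): buf='bar' undo_depth=1 redo_depth=1
After op 8 (type): buf='barbaz' undo_depth=2 redo_depth=0
After op 9 (undo): buf='bar' undo_depth=1 redo_depth=1

Answer: 1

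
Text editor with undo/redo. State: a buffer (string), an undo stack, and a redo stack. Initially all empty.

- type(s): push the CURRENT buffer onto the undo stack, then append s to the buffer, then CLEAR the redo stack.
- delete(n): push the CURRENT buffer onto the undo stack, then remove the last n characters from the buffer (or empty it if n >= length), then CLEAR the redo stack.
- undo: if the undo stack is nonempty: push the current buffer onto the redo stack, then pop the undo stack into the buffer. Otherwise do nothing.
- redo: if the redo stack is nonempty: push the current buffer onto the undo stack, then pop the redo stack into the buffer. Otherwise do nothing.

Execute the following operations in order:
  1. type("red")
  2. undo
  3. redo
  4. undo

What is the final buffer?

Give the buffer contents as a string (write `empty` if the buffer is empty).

After op 1 (type): buf='red' undo_depth=1 redo_depth=0
After op 2 (undo): buf='(empty)' undo_depth=0 redo_depth=1
After op 3 (redo): buf='red' undo_depth=1 redo_depth=0
After op 4 (undo): buf='(empty)' undo_depth=0 redo_depth=1

Answer: empty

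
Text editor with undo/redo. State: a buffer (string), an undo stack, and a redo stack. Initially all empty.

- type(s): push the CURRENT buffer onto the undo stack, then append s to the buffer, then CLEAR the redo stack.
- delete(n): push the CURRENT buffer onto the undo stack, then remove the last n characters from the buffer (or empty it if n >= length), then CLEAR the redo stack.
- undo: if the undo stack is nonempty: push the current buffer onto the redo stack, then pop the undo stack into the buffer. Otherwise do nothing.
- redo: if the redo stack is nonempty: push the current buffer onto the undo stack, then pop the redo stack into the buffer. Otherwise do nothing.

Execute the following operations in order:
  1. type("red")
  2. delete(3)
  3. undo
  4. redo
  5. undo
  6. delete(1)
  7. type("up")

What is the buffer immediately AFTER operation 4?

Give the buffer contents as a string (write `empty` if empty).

Answer: empty

Derivation:
After op 1 (type): buf='red' undo_depth=1 redo_depth=0
After op 2 (delete): buf='(empty)' undo_depth=2 redo_depth=0
After op 3 (undo): buf='red' undo_depth=1 redo_depth=1
After op 4 (redo): buf='(empty)' undo_depth=2 redo_depth=0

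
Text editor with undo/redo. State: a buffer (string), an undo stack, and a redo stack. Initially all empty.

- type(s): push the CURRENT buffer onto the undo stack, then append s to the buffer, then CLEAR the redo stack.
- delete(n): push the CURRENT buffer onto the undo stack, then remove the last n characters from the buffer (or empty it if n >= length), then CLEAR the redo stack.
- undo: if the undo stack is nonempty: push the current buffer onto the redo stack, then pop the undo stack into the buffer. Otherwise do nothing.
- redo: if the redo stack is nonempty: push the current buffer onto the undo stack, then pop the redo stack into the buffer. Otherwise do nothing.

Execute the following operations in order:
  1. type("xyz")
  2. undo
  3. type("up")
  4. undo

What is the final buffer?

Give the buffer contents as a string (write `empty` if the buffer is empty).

Answer: empty

Derivation:
After op 1 (type): buf='xyz' undo_depth=1 redo_depth=0
After op 2 (undo): buf='(empty)' undo_depth=0 redo_depth=1
After op 3 (type): buf='up' undo_depth=1 redo_depth=0
After op 4 (undo): buf='(empty)' undo_depth=0 redo_depth=1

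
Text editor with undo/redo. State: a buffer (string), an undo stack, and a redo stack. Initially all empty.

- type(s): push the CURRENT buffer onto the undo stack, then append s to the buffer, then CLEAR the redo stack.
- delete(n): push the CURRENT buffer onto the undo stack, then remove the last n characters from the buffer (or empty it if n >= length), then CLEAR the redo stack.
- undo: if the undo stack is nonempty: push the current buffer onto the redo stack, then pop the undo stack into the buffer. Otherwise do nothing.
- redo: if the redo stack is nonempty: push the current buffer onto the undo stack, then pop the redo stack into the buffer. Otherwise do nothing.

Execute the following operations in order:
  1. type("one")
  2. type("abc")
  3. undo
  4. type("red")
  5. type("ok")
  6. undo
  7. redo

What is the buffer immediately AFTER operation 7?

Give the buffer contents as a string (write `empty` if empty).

After op 1 (type): buf='one' undo_depth=1 redo_depth=0
After op 2 (type): buf='oneabc' undo_depth=2 redo_depth=0
After op 3 (undo): buf='one' undo_depth=1 redo_depth=1
After op 4 (type): buf='onered' undo_depth=2 redo_depth=0
After op 5 (type): buf='oneredok' undo_depth=3 redo_depth=0
After op 6 (undo): buf='onered' undo_depth=2 redo_depth=1
After op 7 (redo): buf='oneredok' undo_depth=3 redo_depth=0

Answer: oneredok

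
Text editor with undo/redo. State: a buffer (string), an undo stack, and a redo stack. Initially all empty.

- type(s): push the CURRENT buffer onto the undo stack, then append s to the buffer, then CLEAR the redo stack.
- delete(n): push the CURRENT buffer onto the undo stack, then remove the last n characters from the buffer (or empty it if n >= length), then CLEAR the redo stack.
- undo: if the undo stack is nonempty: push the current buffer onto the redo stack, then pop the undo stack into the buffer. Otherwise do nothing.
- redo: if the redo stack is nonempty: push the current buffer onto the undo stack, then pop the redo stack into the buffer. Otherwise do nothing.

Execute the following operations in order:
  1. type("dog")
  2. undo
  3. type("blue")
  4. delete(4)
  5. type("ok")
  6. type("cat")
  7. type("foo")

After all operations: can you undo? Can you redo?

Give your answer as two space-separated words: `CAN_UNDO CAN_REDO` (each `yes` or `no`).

Answer: yes no

Derivation:
After op 1 (type): buf='dog' undo_depth=1 redo_depth=0
After op 2 (undo): buf='(empty)' undo_depth=0 redo_depth=1
After op 3 (type): buf='blue' undo_depth=1 redo_depth=0
After op 4 (delete): buf='(empty)' undo_depth=2 redo_depth=0
After op 5 (type): buf='ok' undo_depth=3 redo_depth=0
After op 6 (type): buf='okcat' undo_depth=4 redo_depth=0
After op 7 (type): buf='okcatfoo' undo_depth=5 redo_depth=0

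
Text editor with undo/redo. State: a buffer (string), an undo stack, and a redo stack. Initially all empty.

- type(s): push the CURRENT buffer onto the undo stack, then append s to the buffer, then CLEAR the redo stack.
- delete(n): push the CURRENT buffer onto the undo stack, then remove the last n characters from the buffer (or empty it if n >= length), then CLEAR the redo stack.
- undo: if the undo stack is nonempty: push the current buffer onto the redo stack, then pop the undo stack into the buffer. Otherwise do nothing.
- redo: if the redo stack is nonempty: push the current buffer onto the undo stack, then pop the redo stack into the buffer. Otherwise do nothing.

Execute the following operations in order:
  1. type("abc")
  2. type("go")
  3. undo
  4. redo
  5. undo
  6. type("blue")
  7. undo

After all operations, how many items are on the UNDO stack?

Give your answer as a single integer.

After op 1 (type): buf='abc' undo_depth=1 redo_depth=0
After op 2 (type): buf='abcgo' undo_depth=2 redo_depth=0
After op 3 (undo): buf='abc' undo_depth=1 redo_depth=1
After op 4 (redo): buf='abcgo' undo_depth=2 redo_depth=0
After op 5 (undo): buf='abc' undo_depth=1 redo_depth=1
After op 6 (type): buf='abcblue' undo_depth=2 redo_depth=0
After op 7 (undo): buf='abc' undo_depth=1 redo_depth=1

Answer: 1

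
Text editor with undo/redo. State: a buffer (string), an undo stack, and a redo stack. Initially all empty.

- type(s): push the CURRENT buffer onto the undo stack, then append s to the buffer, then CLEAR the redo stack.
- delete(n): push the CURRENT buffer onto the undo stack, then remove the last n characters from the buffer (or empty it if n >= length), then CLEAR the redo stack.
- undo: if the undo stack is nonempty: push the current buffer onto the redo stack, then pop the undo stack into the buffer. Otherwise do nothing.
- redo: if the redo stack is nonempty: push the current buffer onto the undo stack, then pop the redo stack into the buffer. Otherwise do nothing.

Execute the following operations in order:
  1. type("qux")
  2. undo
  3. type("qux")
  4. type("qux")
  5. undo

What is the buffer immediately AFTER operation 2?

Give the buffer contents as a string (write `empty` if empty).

Answer: empty

Derivation:
After op 1 (type): buf='qux' undo_depth=1 redo_depth=0
After op 2 (undo): buf='(empty)' undo_depth=0 redo_depth=1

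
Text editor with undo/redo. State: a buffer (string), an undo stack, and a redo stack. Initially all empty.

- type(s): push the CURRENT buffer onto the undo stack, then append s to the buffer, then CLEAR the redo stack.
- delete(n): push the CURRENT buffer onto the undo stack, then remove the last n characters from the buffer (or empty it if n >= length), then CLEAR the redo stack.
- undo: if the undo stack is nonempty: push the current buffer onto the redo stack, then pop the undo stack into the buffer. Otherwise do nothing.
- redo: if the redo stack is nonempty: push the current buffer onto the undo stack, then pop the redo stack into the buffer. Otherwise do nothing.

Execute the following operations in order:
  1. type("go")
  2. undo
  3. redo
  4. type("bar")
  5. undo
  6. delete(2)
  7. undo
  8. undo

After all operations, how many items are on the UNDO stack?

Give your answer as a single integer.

Answer: 0

Derivation:
After op 1 (type): buf='go' undo_depth=1 redo_depth=0
After op 2 (undo): buf='(empty)' undo_depth=0 redo_depth=1
After op 3 (redo): buf='go' undo_depth=1 redo_depth=0
After op 4 (type): buf='gobar' undo_depth=2 redo_depth=0
After op 5 (undo): buf='go' undo_depth=1 redo_depth=1
After op 6 (delete): buf='(empty)' undo_depth=2 redo_depth=0
After op 7 (undo): buf='go' undo_depth=1 redo_depth=1
After op 8 (undo): buf='(empty)' undo_depth=0 redo_depth=2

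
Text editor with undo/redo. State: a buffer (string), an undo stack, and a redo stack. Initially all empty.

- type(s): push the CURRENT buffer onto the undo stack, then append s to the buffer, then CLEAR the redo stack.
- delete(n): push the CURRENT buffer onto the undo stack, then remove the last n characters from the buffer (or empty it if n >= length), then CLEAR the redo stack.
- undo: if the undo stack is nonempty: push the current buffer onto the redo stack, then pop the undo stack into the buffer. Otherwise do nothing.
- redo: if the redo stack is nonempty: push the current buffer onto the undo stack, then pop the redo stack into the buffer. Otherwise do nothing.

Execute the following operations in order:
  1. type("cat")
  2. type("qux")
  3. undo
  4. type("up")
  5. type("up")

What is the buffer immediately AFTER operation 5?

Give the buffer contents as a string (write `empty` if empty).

After op 1 (type): buf='cat' undo_depth=1 redo_depth=0
After op 2 (type): buf='catqux' undo_depth=2 redo_depth=0
After op 3 (undo): buf='cat' undo_depth=1 redo_depth=1
After op 4 (type): buf='catup' undo_depth=2 redo_depth=0
After op 5 (type): buf='catupup' undo_depth=3 redo_depth=0

Answer: catupup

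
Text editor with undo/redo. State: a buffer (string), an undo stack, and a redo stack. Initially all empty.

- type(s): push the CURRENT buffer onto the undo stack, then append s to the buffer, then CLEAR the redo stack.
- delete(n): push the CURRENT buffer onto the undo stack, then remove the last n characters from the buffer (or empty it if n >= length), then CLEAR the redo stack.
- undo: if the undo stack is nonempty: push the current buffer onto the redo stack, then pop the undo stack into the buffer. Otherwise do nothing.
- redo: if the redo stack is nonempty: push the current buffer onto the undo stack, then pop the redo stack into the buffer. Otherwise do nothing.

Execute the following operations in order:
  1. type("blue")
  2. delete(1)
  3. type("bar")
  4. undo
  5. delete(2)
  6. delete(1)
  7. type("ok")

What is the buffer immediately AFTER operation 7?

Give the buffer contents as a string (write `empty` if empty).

Answer: ok

Derivation:
After op 1 (type): buf='blue' undo_depth=1 redo_depth=0
After op 2 (delete): buf='blu' undo_depth=2 redo_depth=0
After op 3 (type): buf='blubar' undo_depth=3 redo_depth=0
After op 4 (undo): buf='blu' undo_depth=2 redo_depth=1
After op 5 (delete): buf='b' undo_depth=3 redo_depth=0
After op 6 (delete): buf='(empty)' undo_depth=4 redo_depth=0
After op 7 (type): buf='ok' undo_depth=5 redo_depth=0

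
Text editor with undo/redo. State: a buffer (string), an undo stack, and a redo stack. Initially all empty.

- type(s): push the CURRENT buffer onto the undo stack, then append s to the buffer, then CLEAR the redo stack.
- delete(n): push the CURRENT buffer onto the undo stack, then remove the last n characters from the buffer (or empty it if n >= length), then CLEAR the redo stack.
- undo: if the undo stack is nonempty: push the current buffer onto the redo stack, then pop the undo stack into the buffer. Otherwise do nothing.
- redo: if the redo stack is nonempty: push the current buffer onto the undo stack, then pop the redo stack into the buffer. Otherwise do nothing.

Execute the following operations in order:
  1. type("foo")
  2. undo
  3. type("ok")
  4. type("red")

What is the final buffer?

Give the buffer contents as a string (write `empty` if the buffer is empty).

Answer: okred

Derivation:
After op 1 (type): buf='foo' undo_depth=1 redo_depth=0
After op 2 (undo): buf='(empty)' undo_depth=0 redo_depth=1
After op 3 (type): buf='ok' undo_depth=1 redo_depth=0
After op 4 (type): buf='okred' undo_depth=2 redo_depth=0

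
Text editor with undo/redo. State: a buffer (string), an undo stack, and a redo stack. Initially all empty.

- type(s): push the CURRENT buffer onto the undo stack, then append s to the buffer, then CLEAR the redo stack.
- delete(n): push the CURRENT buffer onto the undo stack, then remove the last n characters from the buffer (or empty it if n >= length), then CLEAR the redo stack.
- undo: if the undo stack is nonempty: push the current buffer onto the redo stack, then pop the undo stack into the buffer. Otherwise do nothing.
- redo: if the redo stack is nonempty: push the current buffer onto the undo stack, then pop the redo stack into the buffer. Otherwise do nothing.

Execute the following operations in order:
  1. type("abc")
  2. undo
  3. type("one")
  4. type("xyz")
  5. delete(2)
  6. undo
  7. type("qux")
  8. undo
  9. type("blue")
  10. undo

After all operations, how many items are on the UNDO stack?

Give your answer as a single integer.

After op 1 (type): buf='abc' undo_depth=1 redo_depth=0
After op 2 (undo): buf='(empty)' undo_depth=0 redo_depth=1
After op 3 (type): buf='one' undo_depth=1 redo_depth=0
After op 4 (type): buf='onexyz' undo_depth=2 redo_depth=0
After op 5 (delete): buf='onex' undo_depth=3 redo_depth=0
After op 6 (undo): buf='onexyz' undo_depth=2 redo_depth=1
After op 7 (type): buf='onexyzqux' undo_depth=3 redo_depth=0
After op 8 (undo): buf='onexyz' undo_depth=2 redo_depth=1
After op 9 (type): buf='onexyzblue' undo_depth=3 redo_depth=0
After op 10 (undo): buf='onexyz' undo_depth=2 redo_depth=1

Answer: 2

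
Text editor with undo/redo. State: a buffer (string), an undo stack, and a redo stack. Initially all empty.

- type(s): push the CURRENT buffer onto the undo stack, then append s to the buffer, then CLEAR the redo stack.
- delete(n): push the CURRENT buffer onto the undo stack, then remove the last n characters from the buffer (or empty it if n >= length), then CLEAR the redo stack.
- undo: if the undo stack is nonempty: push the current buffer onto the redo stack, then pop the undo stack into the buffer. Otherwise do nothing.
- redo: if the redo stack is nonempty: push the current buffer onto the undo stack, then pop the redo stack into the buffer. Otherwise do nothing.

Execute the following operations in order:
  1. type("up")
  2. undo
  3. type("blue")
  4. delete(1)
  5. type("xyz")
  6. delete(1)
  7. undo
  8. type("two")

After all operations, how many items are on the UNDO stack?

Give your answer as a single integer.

After op 1 (type): buf='up' undo_depth=1 redo_depth=0
After op 2 (undo): buf='(empty)' undo_depth=0 redo_depth=1
After op 3 (type): buf='blue' undo_depth=1 redo_depth=0
After op 4 (delete): buf='blu' undo_depth=2 redo_depth=0
After op 5 (type): buf='bluxyz' undo_depth=3 redo_depth=0
After op 6 (delete): buf='bluxy' undo_depth=4 redo_depth=0
After op 7 (undo): buf='bluxyz' undo_depth=3 redo_depth=1
After op 8 (type): buf='bluxyztwo' undo_depth=4 redo_depth=0

Answer: 4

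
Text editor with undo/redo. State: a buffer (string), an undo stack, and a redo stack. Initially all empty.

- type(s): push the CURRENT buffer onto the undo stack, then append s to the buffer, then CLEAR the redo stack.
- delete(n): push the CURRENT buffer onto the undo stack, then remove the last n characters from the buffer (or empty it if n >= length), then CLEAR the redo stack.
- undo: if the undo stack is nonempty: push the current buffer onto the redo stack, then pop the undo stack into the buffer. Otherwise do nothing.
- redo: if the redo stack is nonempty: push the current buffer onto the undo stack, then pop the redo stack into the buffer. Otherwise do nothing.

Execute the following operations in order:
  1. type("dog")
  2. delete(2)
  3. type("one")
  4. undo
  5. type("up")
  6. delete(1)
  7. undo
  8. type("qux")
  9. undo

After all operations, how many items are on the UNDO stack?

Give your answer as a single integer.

Answer: 3

Derivation:
After op 1 (type): buf='dog' undo_depth=1 redo_depth=0
After op 2 (delete): buf='d' undo_depth=2 redo_depth=0
After op 3 (type): buf='done' undo_depth=3 redo_depth=0
After op 4 (undo): buf='d' undo_depth=2 redo_depth=1
After op 5 (type): buf='dup' undo_depth=3 redo_depth=0
After op 6 (delete): buf='du' undo_depth=4 redo_depth=0
After op 7 (undo): buf='dup' undo_depth=3 redo_depth=1
After op 8 (type): buf='dupqux' undo_depth=4 redo_depth=0
After op 9 (undo): buf='dup' undo_depth=3 redo_depth=1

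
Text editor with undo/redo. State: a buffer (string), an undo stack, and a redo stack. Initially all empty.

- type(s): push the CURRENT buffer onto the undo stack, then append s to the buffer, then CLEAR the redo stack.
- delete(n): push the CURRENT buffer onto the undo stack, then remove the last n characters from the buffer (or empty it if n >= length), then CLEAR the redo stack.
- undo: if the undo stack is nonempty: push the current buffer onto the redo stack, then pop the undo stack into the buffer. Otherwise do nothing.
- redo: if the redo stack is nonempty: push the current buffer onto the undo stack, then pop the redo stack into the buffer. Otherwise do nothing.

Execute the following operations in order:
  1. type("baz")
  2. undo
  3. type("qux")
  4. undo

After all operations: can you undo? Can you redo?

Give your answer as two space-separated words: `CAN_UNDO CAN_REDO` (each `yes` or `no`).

After op 1 (type): buf='baz' undo_depth=1 redo_depth=0
After op 2 (undo): buf='(empty)' undo_depth=0 redo_depth=1
After op 3 (type): buf='qux' undo_depth=1 redo_depth=0
After op 4 (undo): buf='(empty)' undo_depth=0 redo_depth=1

Answer: no yes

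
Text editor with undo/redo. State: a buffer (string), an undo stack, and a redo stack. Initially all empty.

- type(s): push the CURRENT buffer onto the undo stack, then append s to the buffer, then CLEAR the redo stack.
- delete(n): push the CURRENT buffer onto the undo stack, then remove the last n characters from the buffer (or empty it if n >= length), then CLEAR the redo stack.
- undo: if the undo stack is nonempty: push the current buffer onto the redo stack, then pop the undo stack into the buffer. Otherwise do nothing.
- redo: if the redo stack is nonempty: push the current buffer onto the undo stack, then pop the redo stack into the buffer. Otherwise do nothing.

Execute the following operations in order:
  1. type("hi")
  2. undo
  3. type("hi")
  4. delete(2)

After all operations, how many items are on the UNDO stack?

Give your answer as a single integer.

Answer: 2

Derivation:
After op 1 (type): buf='hi' undo_depth=1 redo_depth=0
After op 2 (undo): buf='(empty)' undo_depth=0 redo_depth=1
After op 3 (type): buf='hi' undo_depth=1 redo_depth=0
After op 4 (delete): buf='(empty)' undo_depth=2 redo_depth=0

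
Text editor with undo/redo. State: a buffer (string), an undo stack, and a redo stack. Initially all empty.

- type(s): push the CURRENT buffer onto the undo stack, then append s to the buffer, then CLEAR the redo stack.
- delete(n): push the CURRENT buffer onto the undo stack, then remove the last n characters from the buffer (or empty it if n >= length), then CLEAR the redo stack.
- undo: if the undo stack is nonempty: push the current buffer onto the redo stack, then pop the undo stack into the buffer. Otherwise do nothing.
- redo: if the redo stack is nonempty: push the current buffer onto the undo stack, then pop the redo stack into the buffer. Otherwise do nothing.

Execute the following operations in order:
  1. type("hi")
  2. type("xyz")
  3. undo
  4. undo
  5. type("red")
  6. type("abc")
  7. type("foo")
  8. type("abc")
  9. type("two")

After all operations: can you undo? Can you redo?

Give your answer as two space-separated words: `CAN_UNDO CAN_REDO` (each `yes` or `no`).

Answer: yes no

Derivation:
After op 1 (type): buf='hi' undo_depth=1 redo_depth=0
After op 2 (type): buf='hixyz' undo_depth=2 redo_depth=0
After op 3 (undo): buf='hi' undo_depth=1 redo_depth=1
After op 4 (undo): buf='(empty)' undo_depth=0 redo_depth=2
After op 5 (type): buf='red' undo_depth=1 redo_depth=0
After op 6 (type): buf='redabc' undo_depth=2 redo_depth=0
After op 7 (type): buf='redabcfoo' undo_depth=3 redo_depth=0
After op 8 (type): buf='redabcfooabc' undo_depth=4 redo_depth=0
After op 9 (type): buf='redabcfooabctwo' undo_depth=5 redo_depth=0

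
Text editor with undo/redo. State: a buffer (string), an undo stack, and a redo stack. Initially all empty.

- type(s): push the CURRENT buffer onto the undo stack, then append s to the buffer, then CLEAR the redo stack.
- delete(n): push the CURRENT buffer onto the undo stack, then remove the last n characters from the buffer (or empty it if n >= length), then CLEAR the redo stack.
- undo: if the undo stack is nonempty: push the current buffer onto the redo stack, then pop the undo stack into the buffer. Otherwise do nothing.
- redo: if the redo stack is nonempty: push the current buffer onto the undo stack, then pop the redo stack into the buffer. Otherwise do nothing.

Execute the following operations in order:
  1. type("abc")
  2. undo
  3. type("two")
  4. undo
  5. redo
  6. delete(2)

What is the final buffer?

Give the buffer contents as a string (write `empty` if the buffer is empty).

After op 1 (type): buf='abc' undo_depth=1 redo_depth=0
After op 2 (undo): buf='(empty)' undo_depth=0 redo_depth=1
After op 3 (type): buf='two' undo_depth=1 redo_depth=0
After op 4 (undo): buf='(empty)' undo_depth=0 redo_depth=1
After op 5 (redo): buf='two' undo_depth=1 redo_depth=0
After op 6 (delete): buf='t' undo_depth=2 redo_depth=0

Answer: t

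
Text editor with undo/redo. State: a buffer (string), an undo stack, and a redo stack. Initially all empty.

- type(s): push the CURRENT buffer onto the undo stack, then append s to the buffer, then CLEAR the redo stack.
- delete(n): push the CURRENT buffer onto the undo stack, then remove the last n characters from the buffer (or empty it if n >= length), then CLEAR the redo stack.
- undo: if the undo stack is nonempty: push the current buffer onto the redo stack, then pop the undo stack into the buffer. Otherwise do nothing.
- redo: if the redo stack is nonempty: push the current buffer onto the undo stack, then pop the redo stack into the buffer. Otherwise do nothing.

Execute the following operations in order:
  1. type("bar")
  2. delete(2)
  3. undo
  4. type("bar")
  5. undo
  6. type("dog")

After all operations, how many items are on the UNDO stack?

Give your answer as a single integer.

Answer: 2

Derivation:
After op 1 (type): buf='bar' undo_depth=1 redo_depth=0
After op 2 (delete): buf='b' undo_depth=2 redo_depth=0
After op 3 (undo): buf='bar' undo_depth=1 redo_depth=1
After op 4 (type): buf='barbar' undo_depth=2 redo_depth=0
After op 5 (undo): buf='bar' undo_depth=1 redo_depth=1
After op 6 (type): buf='bardog' undo_depth=2 redo_depth=0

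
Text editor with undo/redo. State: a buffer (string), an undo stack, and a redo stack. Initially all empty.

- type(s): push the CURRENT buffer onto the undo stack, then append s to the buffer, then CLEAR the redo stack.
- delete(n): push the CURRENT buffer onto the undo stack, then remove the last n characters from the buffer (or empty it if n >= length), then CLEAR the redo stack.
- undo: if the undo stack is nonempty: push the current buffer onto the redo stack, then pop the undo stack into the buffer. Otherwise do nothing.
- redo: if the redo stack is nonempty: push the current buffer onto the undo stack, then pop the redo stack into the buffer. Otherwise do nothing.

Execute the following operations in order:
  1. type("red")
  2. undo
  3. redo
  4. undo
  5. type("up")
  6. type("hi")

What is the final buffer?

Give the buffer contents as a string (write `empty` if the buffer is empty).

Answer: uphi

Derivation:
After op 1 (type): buf='red' undo_depth=1 redo_depth=0
After op 2 (undo): buf='(empty)' undo_depth=0 redo_depth=1
After op 3 (redo): buf='red' undo_depth=1 redo_depth=0
After op 4 (undo): buf='(empty)' undo_depth=0 redo_depth=1
After op 5 (type): buf='up' undo_depth=1 redo_depth=0
After op 6 (type): buf='uphi' undo_depth=2 redo_depth=0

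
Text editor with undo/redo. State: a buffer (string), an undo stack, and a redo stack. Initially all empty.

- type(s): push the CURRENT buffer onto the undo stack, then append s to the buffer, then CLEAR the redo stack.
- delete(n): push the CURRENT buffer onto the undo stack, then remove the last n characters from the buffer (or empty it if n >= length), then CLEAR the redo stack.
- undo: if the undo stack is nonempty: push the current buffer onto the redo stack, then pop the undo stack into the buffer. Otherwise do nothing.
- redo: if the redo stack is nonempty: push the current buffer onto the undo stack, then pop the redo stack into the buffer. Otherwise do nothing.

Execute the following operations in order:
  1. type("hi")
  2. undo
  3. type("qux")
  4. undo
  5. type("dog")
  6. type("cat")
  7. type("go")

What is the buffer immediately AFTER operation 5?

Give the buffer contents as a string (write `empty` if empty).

Answer: dog

Derivation:
After op 1 (type): buf='hi' undo_depth=1 redo_depth=0
After op 2 (undo): buf='(empty)' undo_depth=0 redo_depth=1
After op 3 (type): buf='qux' undo_depth=1 redo_depth=0
After op 4 (undo): buf='(empty)' undo_depth=0 redo_depth=1
After op 5 (type): buf='dog' undo_depth=1 redo_depth=0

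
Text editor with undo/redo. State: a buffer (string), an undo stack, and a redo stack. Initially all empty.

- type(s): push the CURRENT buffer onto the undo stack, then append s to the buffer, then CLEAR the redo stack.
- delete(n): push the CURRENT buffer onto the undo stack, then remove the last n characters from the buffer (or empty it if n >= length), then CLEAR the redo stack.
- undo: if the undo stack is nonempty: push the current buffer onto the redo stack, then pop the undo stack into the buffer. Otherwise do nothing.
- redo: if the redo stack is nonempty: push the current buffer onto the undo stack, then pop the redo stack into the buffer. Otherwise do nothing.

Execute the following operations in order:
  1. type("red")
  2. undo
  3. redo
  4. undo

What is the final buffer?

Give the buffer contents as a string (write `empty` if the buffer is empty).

After op 1 (type): buf='red' undo_depth=1 redo_depth=0
After op 2 (undo): buf='(empty)' undo_depth=0 redo_depth=1
After op 3 (redo): buf='red' undo_depth=1 redo_depth=0
After op 4 (undo): buf='(empty)' undo_depth=0 redo_depth=1

Answer: empty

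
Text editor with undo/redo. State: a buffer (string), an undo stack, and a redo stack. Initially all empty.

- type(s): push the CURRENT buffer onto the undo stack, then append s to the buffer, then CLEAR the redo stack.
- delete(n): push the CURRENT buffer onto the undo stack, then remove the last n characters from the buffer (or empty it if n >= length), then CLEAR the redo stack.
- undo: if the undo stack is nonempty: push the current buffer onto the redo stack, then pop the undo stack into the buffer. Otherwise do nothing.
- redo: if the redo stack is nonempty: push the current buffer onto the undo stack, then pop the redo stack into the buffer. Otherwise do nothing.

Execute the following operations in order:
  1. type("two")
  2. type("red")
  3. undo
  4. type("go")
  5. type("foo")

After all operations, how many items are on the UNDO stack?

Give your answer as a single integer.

Answer: 3

Derivation:
After op 1 (type): buf='two' undo_depth=1 redo_depth=0
After op 2 (type): buf='twored' undo_depth=2 redo_depth=0
After op 3 (undo): buf='two' undo_depth=1 redo_depth=1
After op 4 (type): buf='twogo' undo_depth=2 redo_depth=0
After op 5 (type): buf='twogofoo' undo_depth=3 redo_depth=0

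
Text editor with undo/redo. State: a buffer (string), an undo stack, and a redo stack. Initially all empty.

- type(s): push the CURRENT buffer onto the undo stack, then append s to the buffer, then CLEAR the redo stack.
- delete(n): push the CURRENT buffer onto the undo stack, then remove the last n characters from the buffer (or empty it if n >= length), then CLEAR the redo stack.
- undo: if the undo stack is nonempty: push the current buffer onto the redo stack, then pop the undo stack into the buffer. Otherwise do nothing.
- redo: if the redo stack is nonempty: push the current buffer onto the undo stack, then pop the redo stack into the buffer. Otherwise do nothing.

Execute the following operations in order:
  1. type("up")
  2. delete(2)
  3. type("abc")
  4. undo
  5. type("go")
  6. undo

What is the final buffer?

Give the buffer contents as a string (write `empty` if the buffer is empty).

After op 1 (type): buf='up' undo_depth=1 redo_depth=0
After op 2 (delete): buf='(empty)' undo_depth=2 redo_depth=0
After op 3 (type): buf='abc' undo_depth=3 redo_depth=0
After op 4 (undo): buf='(empty)' undo_depth=2 redo_depth=1
After op 5 (type): buf='go' undo_depth=3 redo_depth=0
After op 6 (undo): buf='(empty)' undo_depth=2 redo_depth=1

Answer: empty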